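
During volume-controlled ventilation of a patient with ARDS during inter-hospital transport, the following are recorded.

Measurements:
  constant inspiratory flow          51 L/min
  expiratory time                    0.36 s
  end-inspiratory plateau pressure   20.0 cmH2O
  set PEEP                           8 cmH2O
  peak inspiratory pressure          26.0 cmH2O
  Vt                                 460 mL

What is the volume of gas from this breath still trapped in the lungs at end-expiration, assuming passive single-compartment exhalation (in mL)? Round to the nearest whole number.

122

Flow: 51 L/min ÷ 60 = 0.85 L/s.
R = (PIP − Pplat)/V̇ = (26.0 − 20.0) / 0.85 = 6.0/0.85 = 7.059 cmH2O·s/L.
C = Vt/(Pplat − PEEP) = 460.0 / (20.0 − 8) = 460.0/12.0 = 38.333 mL/cmH2O.
τ = R × C = 7.059 × 0.03833 L/cmH2O = 0.2706 s.
Fraction remaining = e^(−Te/τ) = e^(−0.36/0.2706) = 0.2644.
Trapped volume = 460.0 × 0.2644 = 121.62 mL.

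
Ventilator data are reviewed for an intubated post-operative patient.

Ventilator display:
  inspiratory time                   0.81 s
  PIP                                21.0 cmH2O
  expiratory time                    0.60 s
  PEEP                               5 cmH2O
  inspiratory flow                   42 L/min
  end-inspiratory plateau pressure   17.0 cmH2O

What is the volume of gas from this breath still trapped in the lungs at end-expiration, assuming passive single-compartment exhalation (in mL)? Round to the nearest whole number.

61

Flow: 42 L/min ÷ 60 = 0.7 L/s.
Vt = flow × Ti = 0.7 L/s × 0.81 s × 1000 mL/L = 567.0 mL.
R = (PIP − Pplat)/V̇ = (21.0 − 17.0) / 0.7 = 4.0/0.7 = 5.714 cmH2O·s/L.
C = Vt/(Pplat − PEEP) = 567.0 / (17.0 − 5) = 567.0/12.0 = 47.25 mL/cmH2O.
τ = R × C = 5.714 × 0.04725 L/cmH2O = 0.27 s.
Fraction remaining = e^(−Te/τ) = e^(−0.60/0.27) = 0.1084.
Trapped volume = 567.0 × 0.1084 = 61.463 mL.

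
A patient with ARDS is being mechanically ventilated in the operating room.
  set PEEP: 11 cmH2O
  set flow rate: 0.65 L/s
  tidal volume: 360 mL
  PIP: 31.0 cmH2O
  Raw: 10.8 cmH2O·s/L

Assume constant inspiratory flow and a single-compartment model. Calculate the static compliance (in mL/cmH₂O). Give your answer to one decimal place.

27.7

Equation of motion (constant flow): PIP = Vt/C + R·V̇ + PEEP.
Vt/C = PIP − R·V̇ − PEEP = 31.0 − 10.8×0.65 − 11 = 31.0 − 7.02 − 11 = 12.98 cmH2O.
C = Vt / 12.98 = 360 / 12.98 = 27.735 mL/cmH2O.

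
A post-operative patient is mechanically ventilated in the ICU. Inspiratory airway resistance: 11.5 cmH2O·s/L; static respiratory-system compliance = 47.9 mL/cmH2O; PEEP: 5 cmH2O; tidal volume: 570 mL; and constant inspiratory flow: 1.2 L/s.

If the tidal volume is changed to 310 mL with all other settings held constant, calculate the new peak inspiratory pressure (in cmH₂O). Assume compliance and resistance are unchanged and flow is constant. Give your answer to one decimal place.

PIP = Vt/C + R·V̇ + PEEP (constant-flow equation of motion).
Only the elastic term changes: ΔPIP = ΔVt / C = (310 − 570) / 47.9 = -5.428 cmH2O.
Original PIP = 570/47.9 + 11.5×1.2 + 5 = 30.7 cmH2O; new PIP = 30.7 + (-5.428) = 25.272 cmH2O.

25.3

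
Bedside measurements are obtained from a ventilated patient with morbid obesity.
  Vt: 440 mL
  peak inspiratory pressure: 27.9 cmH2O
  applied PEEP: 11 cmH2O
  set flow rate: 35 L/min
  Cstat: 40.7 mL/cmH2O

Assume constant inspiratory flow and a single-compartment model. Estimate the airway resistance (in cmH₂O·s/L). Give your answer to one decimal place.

10.4

Flow: 35 L/min ÷ 60 = 0.5833 L/s.
Equation of motion (constant flow): PIP = Vt/C + R·V̇ + PEEP.
R·V̇ = PIP − Vt/C − PEEP = 27.9 − 440/40.7 − 11 = 27.9 − 10.811 − 11 = 6.089 cmH2O.
R = 6.089 / 0.5833 = 10.439 cmH2O·s/L.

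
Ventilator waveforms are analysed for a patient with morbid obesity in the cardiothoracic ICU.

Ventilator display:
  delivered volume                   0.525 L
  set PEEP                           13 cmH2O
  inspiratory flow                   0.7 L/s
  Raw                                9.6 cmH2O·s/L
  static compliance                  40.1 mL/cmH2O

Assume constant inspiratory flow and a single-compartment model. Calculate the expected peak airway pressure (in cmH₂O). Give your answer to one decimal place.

Equation of motion (constant flow): PIP = Vt/C + R·V̇ + PEEP.
PIP = 525/40.1 + 9.6×0.7 + 13 = 13.092 + 6.72 + 13 = 32.812 cmH2O.

32.8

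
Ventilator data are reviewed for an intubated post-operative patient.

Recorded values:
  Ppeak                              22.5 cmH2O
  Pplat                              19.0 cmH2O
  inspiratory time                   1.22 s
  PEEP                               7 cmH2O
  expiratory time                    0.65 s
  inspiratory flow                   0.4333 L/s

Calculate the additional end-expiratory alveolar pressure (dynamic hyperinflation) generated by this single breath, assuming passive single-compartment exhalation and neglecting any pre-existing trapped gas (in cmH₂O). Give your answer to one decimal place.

1.9

Vt = flow × Ti = 0.4333 L/s × 1.22 s × 1000 mL/L = 528.63 mL.
R = (PIP − Pplat)/V̇ = (22.5 − 19.0) / 0.4333 = 3.5/0.4333 = 8.078 cmH2O·s/L.
C = Vt/(Pplat − PEEP) = 528.63 / (19.0 − 7) = 528.63/12.0 = 44.053 mL/cmH2O.
τ = R × C = 8.078 × 0.04405 L/cmH2O = 0.3558 s.
Fraction remaining = e^(−Te/τ) = e^(−0.65/0.3558) = 0.1609; trapped volume = 528.63 × 0.1609 = 85.057 mL.
Additional alveolar pressure from trapping ≈ V_trapped / C = 85.057 / 44.053 = 1.931 cmH2O.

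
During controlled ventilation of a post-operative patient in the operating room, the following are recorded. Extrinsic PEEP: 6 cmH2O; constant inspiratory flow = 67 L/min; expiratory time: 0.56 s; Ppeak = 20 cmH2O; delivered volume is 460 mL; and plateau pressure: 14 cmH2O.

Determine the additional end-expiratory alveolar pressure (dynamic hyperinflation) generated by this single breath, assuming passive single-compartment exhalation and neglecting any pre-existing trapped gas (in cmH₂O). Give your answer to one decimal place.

1.3

Flow: 67 L/min ÷ 60 = 1.1167 L/s.
R = (PIP − Pplat)/V̇ = (20 − 14) / 1.1167 = 6.0/1.1167 = 5.373 cmH2O·s/L.
C = Vt/(Pplat − PEEP) = 460.0 / (14 − 6) = 460.0/8.0 = 57.5 mL/cmH2O.
τ = R × C = 5.373 × 0.0575 L/cmH2O = 0.3089 s.
Fraction remaining = e^(−Te/τ) = e^(−0.56/0.3089) = 0.1632; trapped volume = 460.0 × 0.1632 = 75.072 mL.
Additional alveolar pressure from trapping ≈ V_trapped / C = 75.072 / 57.5 = 1.306 cmH2O.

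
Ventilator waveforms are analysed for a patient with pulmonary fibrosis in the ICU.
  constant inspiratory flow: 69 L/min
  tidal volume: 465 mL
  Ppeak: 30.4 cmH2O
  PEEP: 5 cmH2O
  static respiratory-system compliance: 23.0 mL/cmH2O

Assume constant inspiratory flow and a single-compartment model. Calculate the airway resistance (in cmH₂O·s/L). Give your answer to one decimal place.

4.5

Flow: 69 L/min ÷ 60 = 1.15 L/s.
Equation of motion (constant flow): PIP = Vt/C + R·V̇ + PEEP.
R·V̇ = PIP − Vt/C − PEEP = 30.4 − 465/23.0 − 5 = 30.4 − 20.217 − 5 = 5.183 cmH2O.
R = 5.183 / 1.15 = 4.507 cmH2O·s/L.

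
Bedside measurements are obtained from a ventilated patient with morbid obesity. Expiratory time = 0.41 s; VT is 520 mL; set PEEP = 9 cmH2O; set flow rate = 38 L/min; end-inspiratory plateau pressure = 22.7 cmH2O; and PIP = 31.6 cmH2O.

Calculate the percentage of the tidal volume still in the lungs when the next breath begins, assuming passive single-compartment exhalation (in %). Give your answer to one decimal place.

46.4

Flow: 38 L/min ÷ 60 = 0.6333 L/s.
R = (PIP − Pplat)/V̇ = (31.6 − 22.7) / 0.6333 = 8.9/0.6333 = 14.053 cmH2O·s/L.
C = Vt/(Pplat − PEEP) = 520.0 / (22.7 − 9) = 520.0/13.7 = 37.956 mL/cmH2O.
τ = R × C = 14.053 × 0.03796 L/cmH2O = 0.5335 s.
Fraction remaining at end-expiration = e^(−Te/τ) = e^(−0.41/0.5335) = 0.4637 → 46.37%.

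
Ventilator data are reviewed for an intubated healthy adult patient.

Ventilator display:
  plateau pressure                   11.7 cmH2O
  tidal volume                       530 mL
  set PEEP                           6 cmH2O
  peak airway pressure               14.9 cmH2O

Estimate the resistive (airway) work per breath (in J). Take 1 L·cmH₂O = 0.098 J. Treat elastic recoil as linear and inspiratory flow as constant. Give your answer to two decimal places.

With constant inspiratory flow the resistive pressure is constant at PIP − Pplat = 14.9 − 11.7 = 3.2 cmH2O, so resistive work = 3.2 × 0.530 = 1.696 L·cmH2O.
× 0.098 J/(L·cmH2O) → 0.1662 J.

0.17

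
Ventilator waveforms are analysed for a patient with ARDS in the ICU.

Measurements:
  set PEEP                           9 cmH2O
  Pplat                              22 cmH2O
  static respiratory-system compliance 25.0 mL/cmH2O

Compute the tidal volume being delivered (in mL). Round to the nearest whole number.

325

Vt = Cstat × (Pplat − PEEP) = 25.0 × (22 − 9) = 25.0 × 13.0 = 325.0 mL.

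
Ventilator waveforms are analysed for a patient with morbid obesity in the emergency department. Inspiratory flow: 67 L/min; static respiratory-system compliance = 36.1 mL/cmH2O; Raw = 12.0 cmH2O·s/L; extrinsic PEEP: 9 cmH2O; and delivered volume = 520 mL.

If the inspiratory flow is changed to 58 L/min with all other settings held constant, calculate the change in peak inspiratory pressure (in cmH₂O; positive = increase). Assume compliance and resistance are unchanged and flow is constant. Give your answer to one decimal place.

Flow: 67 L/min ÷ 60 = 1.1167 L/s.
New flow: 58 L/min ÷ 60 = 0.9667 L/s.
PIP = Vt/C + R·V̇ + PEEP (constant-flow equation of motion).
Only the resistive term changes: ΔPIP = R × ΔV̇ = 12.0 × (0.9667 − 1.1167) = 12.0 × -0.15 = -1.8 cmH2O.

-1.8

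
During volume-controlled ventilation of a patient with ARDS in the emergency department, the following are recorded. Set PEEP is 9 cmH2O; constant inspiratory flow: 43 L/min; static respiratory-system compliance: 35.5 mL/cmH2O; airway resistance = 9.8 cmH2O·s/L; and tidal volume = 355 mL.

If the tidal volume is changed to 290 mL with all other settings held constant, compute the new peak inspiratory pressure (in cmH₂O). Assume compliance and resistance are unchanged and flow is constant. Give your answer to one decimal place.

Flow: 43 L/min ÷ 60 = 0.7167 L/s.
PIP = Vt/C + R·V̇ + PEEP (constant-flow equation of motion).
Only the elastic term changes: ΔPIP = ΔVt / C = (290 − 355) / 35.5 = -1.831 cmH2O.
Original PIP = 355/35.5 + 9.8×0.7167 + 9 = 26.024 cmH2O; new PIP = 26.024 + (-1.831) = 24.193 cmH2O.

24.2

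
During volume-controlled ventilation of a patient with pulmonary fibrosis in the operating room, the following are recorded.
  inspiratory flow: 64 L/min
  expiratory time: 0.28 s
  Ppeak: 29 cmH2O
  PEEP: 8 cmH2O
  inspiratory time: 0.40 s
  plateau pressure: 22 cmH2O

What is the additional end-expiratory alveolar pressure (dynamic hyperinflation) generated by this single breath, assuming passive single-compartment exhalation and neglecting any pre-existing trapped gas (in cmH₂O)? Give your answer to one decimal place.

3.5

Flow: 64 L/min ÷ 60 = 1.0667 L/s.
Vt = flow × Ti = 1.0667 L/s × 0.40 s × 1000 mL/L = 426.68 mL.
R = (PIP − Pplat)/V̇ = (29 − 22) / 1.0667 = 7.0/1.0667 = 6.562 cmH2O·s/L.
C = Vt/(Pplat − PEEP) = 426.68 / (22 − 8) = 426.68/14.0 = 30.477 mL/cmH2O.
τ = R × C = 6.562 × 0.03048 L/cmH2O = 0.2 s.
Fraction remaining = e^(−Te/τ) = e^(−0.28/0.2) = 0.2466; trapped volume = 426.68 × 0.2466 = 105.22 mL.
Additional alveolar pressure from trapping ≈ V_trapped / C = 105.22 / 30.477 = 3.452 cmH2O.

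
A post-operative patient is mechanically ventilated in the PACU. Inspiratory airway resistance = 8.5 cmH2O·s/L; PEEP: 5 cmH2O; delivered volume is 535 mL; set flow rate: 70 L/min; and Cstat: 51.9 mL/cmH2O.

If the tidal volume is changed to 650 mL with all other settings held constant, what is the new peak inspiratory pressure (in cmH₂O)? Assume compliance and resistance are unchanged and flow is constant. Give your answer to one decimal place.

Flow: 70 L/min ÷ 60 = 1.1667 L/s.
PIP = Vt/C + R·V̇ + PEEP (constant-flow equation of motion).
Only the elastic term changes: ΔPIP = ΔVt / C = (650 − 535) / 51.9 = 2.216 cmH2O.
Original PIP = 535/51.9 + 8.5×1.1667 + 5 = 25.225 cmH2O; new PIP = 25.225 + (2.216) = 27.441 cmH2O.

27.4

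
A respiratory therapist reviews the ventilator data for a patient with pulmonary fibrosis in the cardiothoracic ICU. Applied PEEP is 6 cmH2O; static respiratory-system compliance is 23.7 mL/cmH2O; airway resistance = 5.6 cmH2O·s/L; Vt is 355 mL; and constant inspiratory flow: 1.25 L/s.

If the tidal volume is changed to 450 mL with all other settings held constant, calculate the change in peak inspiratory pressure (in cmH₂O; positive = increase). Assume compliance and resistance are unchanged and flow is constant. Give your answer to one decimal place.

PIP = Vt/C + R·V̇ + PEEP (constant-flow equation of motion).
Only the elastic term changes: ΔPIP = ΔVt / C = (450 − 355) / 23.7 = 4.008 cmH2O.

4.0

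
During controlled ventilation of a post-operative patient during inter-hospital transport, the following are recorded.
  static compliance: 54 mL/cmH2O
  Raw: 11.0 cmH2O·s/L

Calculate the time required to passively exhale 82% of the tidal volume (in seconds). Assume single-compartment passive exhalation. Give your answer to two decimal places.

τ = R × C = 11.0 × 54 mL/cmH2O = 11.0 × 0.054 L/cmH2O = 0.594 s.
Exhaled fraction f = 1 − e^(−t/τ) → t = −τ·ln(1 − f) = −0.594·ln(0.18) = 1.019 s.

1.02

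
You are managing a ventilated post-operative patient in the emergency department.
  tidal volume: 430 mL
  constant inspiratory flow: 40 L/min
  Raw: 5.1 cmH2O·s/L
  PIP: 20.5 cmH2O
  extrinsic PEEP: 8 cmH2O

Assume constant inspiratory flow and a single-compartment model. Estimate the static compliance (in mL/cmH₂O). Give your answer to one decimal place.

Flow: 40 L/min ÷ 60 = 0.6667 L/s.
Equation of motion (constant flow): PIP = Vt/C + R·V̇ + PEEP.
Vt/C = PIP − R·V̇ − PEEP = 20.5 − 5.1×0.6667 − 8 = 20.5 − 3.4 − 8 = 9.1 cmH2O.
C = Vt / 9.1 = 430 / 9.1 = 47.253 mL/cmH2O.

47.3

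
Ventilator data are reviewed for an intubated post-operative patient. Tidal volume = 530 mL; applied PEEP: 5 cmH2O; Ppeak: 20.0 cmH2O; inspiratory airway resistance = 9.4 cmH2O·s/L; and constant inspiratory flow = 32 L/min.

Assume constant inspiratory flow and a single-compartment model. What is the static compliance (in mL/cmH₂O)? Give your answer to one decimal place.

Flow: 32 L/min ÷ 60 = 0.5333 L/s.
Equation of motion (constant flow): PIP = Vt/C + R·V̇ + PEEP.
Vt/C = PIP − R·V̇ − PEEP = 20.0 − 9.4×0.5333 − 5 = 20.0 − 5.013 − 5 = 9.987 cmH2O.
C = Vt / 9.987 = 530 / 9.987 = 53.069 mL/cmH2O.

53.1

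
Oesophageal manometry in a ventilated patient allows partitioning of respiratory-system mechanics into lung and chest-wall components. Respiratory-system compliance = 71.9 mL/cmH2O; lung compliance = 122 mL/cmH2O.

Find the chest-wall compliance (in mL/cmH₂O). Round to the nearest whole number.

175

1/Ccw = 1/Crs − 1/CL.
1/Ccw = 1/71.9 − 1/122 = 0.005711.
Ccw = 175.1 mL/cmH2O.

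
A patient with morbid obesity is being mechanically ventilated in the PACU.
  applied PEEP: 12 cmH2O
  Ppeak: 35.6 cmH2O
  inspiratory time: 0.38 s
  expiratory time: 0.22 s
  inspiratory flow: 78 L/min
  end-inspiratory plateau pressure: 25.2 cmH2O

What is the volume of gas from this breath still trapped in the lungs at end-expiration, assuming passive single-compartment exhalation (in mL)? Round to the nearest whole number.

Flow: 78 L/min ÷ 60 = 1.3 L/s.
Vt = flow × Ti = 1.3 L/s × 0.38 s × 1000 mL/L = 494.0 mL.
R = (PIP − Pplat)/V̇ = (35.6 − 25.2) / 1.3 = 10.4/1.3 = 8.0 cmH2O·s/L.
C = Vt/(Pplat − PEEP) = 494.0 / (25.2 − 12) = 494.0/13.2 = 37.424 mL/cmH2O.
τ = R × C = 8.0 × 0.03742 L/cmH2O = 0.2994 s.
Fraction remaining = e^(−Te/τ) = e^(−0.22/0.2994) = 0.4796.
Trapped volume = 494.0 × 0.4796 = 236.92 mL.

237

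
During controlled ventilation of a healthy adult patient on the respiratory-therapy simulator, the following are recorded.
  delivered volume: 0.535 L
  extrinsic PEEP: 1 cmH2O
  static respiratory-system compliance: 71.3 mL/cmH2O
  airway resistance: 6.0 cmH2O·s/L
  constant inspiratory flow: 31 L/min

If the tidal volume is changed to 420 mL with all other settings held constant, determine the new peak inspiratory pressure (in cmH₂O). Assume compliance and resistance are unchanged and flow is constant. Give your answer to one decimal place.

Flow: 31 L/min ÷ 60 = 0.5167 L/s.
PIP = Vt/C + R·V̇ + PEEP (constant-flow equation of motion).
Only the elastic term changes: ΔPIP = ΔVt / C = (420 − 535) / 71.3 = -1.613 cmH2O.
Original PIP = 535/71.3 + 6.0×0.5167 + 1 = 11.604 cmH2O; new PIP = 11.604 + (-1.613) = 9.991 cmH2O.

10.0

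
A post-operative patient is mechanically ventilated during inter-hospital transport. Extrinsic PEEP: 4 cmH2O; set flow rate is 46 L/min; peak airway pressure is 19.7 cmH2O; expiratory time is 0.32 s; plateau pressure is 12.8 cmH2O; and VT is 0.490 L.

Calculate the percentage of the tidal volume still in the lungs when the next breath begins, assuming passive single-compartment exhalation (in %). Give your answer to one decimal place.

Flow: 46 L/min ÷ 60 = 0.7667 L/s.
R = (PIP − Pplat)/V̇ = (19.7 − 12.8) / 0.7667 = 6.9/0.7667 = 9.0 cmH2O·s/L.
C = Vt/(Pplat − PEEP) = 490.0 / (12.8 − 4) = 490.0/8.8 = 55.682 mL/cmH2O.
τ = R × C = 9.0 × 0.05568 L/cmH2O = 0.5011 s.
Fraction remaining at end-expiration = e^(−Te/τ) = e^(−0.32/0.5011) = 0.528 → 52.8%.

52.8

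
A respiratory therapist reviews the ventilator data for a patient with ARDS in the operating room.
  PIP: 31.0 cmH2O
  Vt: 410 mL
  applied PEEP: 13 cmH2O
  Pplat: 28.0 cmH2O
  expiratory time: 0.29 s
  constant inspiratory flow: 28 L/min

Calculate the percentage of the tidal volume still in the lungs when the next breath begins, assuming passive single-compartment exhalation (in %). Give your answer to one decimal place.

19.2

Flow: 28 L/min ÷ 60 = 0.4667 L/s.
R = (PIP − Pplat)/V̇ = (31.0 − 28.0) / 0.4667 = 3.0/0.4667 = 6.428 cmH2O·s/L.
C = Vt/(Pplat − PEEP) = 410.0 / (28.0 − 13) = 410.0/15.0 = 27.333 mL/cmH2O.
τ = R × C = 6.428 × 0.02733 L/cmH2O = 0.1757 s.
Fraction remaining at end-expiration = e^(−Te/τ) = e^(−0.29/0.1757) = 0.1919 → 19.19%.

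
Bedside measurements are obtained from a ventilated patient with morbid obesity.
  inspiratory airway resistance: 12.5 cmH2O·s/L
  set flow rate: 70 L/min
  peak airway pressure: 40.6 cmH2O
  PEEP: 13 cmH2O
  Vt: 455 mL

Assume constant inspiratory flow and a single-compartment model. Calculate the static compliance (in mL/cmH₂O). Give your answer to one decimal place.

35.0

Flow: 70 L/min ÷ 60 = 1.1667 L/s.
Equation of motion (constant flow): PIP = Vt/C + R·V̇ + PEEP.
Vt/C = PIP − R·V̇ − PEEP = 40.6 − 12.5×1.1667 − 13 = 40.6 − 14.584 − 13 = 13.016 cmH2O.
C = Vt / 13.016 = 455 / 13.016 = 34.957 mL/cmH2O.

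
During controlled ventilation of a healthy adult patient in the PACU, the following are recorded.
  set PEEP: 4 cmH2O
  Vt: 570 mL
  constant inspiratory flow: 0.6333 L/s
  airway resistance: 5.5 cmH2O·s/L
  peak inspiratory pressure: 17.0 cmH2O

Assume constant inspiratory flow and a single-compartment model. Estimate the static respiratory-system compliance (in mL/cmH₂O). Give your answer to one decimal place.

59.9

Equation of motion (constant flow): PIP = Vt/C + R·V̇ + PEEP.
Vt/C = PIP − R·V̇ − PEEP = 17.0 − 5.5×0.6333 − 4 = 17.0 − 3.483 − 4 = 9.517 cmH2O.
C = Vt / 9.517 = 570 / 9.517 = 59.893 mL/cmH2O.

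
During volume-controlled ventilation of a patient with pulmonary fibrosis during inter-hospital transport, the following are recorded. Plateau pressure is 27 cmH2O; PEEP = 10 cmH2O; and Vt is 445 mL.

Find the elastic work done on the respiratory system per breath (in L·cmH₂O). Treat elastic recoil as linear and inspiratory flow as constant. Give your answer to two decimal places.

Elastic work ≈ ½ × (Pplat − PEEP) × Vt = 0.5 × (27 − 10) × 0.445 L = 0.5 × 17.0 × 0.445 = 3.783 L·cmH2O.

3.78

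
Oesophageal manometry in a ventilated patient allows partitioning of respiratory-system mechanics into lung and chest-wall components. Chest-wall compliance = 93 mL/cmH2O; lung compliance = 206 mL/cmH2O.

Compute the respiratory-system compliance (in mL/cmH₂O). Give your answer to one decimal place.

64.1

Lung and chest wall are elastances in series: 1/Crs = 1/CL + 1/Ccw.
1/Crs = 1/206 + 1/93 = 0.01561.
Crs = 64.061 mL/cmH2O.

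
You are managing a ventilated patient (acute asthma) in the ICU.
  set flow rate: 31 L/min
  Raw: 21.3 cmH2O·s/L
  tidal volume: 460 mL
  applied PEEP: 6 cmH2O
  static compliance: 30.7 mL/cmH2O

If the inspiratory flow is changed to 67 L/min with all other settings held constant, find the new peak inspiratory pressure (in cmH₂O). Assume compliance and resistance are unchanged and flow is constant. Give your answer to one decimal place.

44.8

Flow: 31 L/min ÷ 60 = 0.5167 L/s.
New flow: 67 L/min ÷ 60 = 1.1167 L/s.
PIP = Vt/C + R·V̇ + PEEP (constant-flow equation of motion).
Only the resistive term changes: ΔPIP = R × ΔV̇ = 21.3 × (1.1167 − 0.5167) = 21.3 × 0.6 = 12.78 cmH2O.
Original PIP = 460/30.7 + 21.3×0.5167 + 6 = 31.989 cmH2O; new PIP = 31.989 + (12.78) = 44.769 cmH2O.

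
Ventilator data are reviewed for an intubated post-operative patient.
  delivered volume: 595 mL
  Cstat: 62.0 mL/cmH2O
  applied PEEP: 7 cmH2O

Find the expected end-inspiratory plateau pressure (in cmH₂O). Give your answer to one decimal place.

16.6

Pplat = PEEP + Vt / Cstat = 7 + 595 / 62.0 = 7 + 9.597 = 16.597 cmH2O.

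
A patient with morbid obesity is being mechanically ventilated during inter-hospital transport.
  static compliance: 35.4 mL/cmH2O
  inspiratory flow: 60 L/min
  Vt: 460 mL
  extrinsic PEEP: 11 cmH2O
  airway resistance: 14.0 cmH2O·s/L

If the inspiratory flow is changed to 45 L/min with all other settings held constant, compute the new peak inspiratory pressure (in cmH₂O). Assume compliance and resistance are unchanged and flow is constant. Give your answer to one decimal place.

34.5

Flow: 60 L/min ÷ 60 = 1 L/s.
New flow: 45 L/min ÷ 60 = 0.75 L/s.
PIP = Vt/C + R·V̇ + PEEP (constant-flow equation of motion).
Only the resistive term changes: ΔPIP = R × ΔV̇ = 14.0 × (0.75 − 1) = 14.0 × -0.25 = -3.5 cmH2O.
Original PIP = 460/35.4 + 14.0×1 + 11 = 37.994 cmH2O; new PIP = 37.994 + (-3.5) = 34.494 cmH2O.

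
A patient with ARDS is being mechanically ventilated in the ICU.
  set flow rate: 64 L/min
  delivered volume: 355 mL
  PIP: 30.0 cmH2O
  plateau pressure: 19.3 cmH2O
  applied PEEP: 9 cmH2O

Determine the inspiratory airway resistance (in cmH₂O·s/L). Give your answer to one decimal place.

Flow: 64 L/min ÷ 60 = 1.0667 L/s.
Raw = (PIP − Pplat) / flow = (30.0 − 19.3) / 1.0667 = 10.7 / 1.0667 = 10.031 cmH2O·s/L.

10.0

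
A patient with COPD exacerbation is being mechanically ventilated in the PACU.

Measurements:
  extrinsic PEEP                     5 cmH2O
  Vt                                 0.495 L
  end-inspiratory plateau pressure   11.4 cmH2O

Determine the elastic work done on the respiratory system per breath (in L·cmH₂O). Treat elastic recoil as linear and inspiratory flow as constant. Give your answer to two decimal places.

Elastic work ≈ ½ × (Pplat − PEEP) × Vt = 0.5 × (11.4 − 5) × 0.495 L = 0.5 × 6.4 × 0.495 = 1.584 L·cmH2O.

1.58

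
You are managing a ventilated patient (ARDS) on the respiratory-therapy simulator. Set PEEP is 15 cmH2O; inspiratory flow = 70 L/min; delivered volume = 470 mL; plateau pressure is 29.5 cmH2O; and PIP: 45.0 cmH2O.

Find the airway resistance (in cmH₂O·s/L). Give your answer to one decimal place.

Flow: 70 L/min ÷ 60 = 1.1667 L/s.
Raw = (PIP − Pplat) / flow = (45.0 − 29.5) / 1.1667 = 15.5 / 1.1667 = 13.285 cmH2O·s/L.

13.3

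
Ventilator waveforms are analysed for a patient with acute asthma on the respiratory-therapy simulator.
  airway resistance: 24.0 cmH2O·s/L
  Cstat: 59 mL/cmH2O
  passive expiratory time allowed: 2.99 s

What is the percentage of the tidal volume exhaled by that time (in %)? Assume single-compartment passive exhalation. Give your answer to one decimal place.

87.9

τ = R × C = 24.0 × 59 mL/cmH2O = 24.0 × 0.059 L/cmH2O = 1.416 s.
Passive exhalation: V(t)/V₀ = e^(−t/τ) = e^(−2.99/1.416) = 0.121.
Fraction exhaled = 1 − 0.121 = 0.879 → 87.9%.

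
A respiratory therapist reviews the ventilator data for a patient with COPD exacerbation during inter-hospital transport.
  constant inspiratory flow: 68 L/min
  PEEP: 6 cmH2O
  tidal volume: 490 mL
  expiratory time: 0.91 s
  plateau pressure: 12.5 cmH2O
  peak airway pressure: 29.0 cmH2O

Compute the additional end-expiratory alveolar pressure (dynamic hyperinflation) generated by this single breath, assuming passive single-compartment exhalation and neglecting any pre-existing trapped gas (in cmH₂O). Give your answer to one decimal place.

2.8

Flow: 68 L/min ÷ 60 = 1.1333 L/s.
R = (PIP − Pplat)/V̇ = (29.0 − 12.5) / 1.1333 = 16.5/1.1333 = 14.559 cmH2O·s/L.
C = Vt/(Pplat − PEEP) = 490.0 / (12.5 − 6) = 490.0/6.5 = 75.385 mL/cmH2O.
τ = R × C = 14.559 × 0.07539 L/cmH2O = 1.098 s.
Fraction remaining = e^(−Te/τ) = e^(−0.91/1.098) = 0.4366; trapped volume = 490.0 × 0.4366 = 213.93 mL.
Additional alveolar pressure from trapping ≈ V_trapped / C = 213.93 / 75.385 = 2.838 cmH2O.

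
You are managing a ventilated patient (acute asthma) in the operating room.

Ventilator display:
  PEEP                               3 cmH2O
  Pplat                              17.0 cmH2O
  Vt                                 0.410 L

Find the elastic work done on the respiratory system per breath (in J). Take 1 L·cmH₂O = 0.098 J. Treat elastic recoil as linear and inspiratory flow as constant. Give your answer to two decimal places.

Elastic work ≈ ½ × (Pplat − PEEP) × Vt = 0.5 × (17.0 − 3) × 0.410 L = 0.5 × 14.0 × 0.410 = 2.87 L·cmH2O.
× 0.098 J/(L·cmH2O) → 0.2813 J.

0.28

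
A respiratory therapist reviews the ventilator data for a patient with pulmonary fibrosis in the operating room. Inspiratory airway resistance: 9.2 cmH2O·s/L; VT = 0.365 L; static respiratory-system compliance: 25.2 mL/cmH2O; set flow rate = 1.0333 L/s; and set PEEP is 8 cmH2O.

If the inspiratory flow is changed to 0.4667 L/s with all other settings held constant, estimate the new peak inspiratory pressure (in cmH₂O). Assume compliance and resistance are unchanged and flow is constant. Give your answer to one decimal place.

PIP = Vt/C + R·V̇ + PEEP (constant-flow equation of motion).
Only the resistive term changes: ΔPIP = R × ΔV̇ = 9.2 × (0.4667 − 1.0333) = 9.2 × -0.5666 = -5.213 cmH2O.
Original PIP = 365/25.2 + 9.2×1.0333 + 8 = 31.99 cmH2O; new PIP = 31.99 + (-5.213) = 26.777 cmH2O.

26.8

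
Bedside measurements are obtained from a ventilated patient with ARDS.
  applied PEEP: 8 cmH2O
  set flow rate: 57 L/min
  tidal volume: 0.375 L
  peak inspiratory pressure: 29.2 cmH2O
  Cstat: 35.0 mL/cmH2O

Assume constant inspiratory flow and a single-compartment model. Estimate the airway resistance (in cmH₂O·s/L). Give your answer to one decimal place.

11.0

Flow: 57 L/min ÷ 60 = 0.95 L/s.
Equation of motion (constant flow): PIP = Vt/C + R·V̇ + PEEP.
R·V̇ = PIP − Vt/C − PEEP = 29.2 − 375/35.0 − 8 = 29.2 − 10.714 − 8 = 10.486 cmH2O.
R = 10.486 / 0.95 = 11.038 cmH2O·s/L.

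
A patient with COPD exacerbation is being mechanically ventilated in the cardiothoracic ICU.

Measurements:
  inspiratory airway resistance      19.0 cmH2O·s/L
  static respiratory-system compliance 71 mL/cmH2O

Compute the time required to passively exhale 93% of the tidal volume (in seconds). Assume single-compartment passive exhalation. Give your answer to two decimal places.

3.59

τ = R × C = 19.0 × 71 mL/cmH2O = 19.0 × 0.071 L/cmH2O = 1.349 s.
Exhaled fraction f = 1 − e^(−t/τ) → t = −τ·ln(1 − f) = −1.349·ln(0.07) = 3.587 s.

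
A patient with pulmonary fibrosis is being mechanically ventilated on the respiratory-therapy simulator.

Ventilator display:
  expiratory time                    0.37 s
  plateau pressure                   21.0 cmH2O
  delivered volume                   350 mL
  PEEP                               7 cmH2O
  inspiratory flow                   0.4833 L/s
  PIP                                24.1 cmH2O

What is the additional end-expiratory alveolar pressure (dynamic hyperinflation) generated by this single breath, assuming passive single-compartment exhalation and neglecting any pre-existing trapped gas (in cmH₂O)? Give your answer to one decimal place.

1.4

R = (PIP − Pplat)/V̇ = (24.1 − 21.0) / 0.4833 = 3.1/0.4833 = 6.414 cmH2O·s/L.
C = Vt/(Pplat − PEEP) = 350.0 / (21.0 − 7) = 350.0/14.0 = 25.0 mL/cmH2O.
τ = R × C = 6.414 × 0.025 L/cmH2O = 0.1604 s.
Fraction remaining = e^(−Te/τ) = e^(−0.37/0.1604) = 0.09959; trapped volume = 350.0 × 0.09959 = 34.857 mL.
Additional alveolar pressure from trapping ≈ V_trapped / C = 34.857 / 25.0 = 1.394 cmH2O.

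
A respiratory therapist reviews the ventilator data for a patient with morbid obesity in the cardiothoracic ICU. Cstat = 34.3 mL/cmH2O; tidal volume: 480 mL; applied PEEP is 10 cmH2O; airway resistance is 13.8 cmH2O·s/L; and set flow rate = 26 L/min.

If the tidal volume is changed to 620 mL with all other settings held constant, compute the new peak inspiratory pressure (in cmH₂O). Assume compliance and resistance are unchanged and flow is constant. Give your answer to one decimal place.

Flow: 26 L/min ÷ 60 = 0.4333 L/s.
PIP = Vt/C + R·V̇ + PEEP (constant-flow equation of motion).
Only the elastic term changes: ΔPIP = ΔVt / C = (620 − 480) / 34.3 = 4.082 cmH2O.
Original PIP = 480/34.3 + 13.8×0.4333 + 10 = 29.974 cmH2O; new PIP = 29.974 + (4.082) = 34.056 cmH2O.

34.1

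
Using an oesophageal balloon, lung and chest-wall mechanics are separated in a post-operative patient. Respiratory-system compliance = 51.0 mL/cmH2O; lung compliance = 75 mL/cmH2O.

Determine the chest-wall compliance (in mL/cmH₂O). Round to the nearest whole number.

159

1/Ccw = 1/Crs − 1/CL.
1/Ccw = 1/51.0 − 1/75 = 0.006275.
Ccw = 159.36 mL/cmH2O.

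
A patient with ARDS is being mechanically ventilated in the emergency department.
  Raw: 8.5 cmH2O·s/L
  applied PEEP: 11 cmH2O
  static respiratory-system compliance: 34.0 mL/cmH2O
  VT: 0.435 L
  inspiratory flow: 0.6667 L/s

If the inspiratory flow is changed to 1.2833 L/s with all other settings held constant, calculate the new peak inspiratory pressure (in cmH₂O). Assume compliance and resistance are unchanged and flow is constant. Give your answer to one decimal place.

34.7

PIP = Vt/C + R·V̇ + PEEP (constant-flow equation of motion).
Only the resistive term changes: ΔPIP = R × ΔV̇ = 8.5 × (1.2833 − 0.6667) = 8.5 × 0.6166 = 5.241 cmH2O.
Original PIP = 435/34.0 + 8.5×0.6667 + 11 = 29.461 cmH2O; new PIP = 29.461 + (5.241) = 34.702 cmH2O.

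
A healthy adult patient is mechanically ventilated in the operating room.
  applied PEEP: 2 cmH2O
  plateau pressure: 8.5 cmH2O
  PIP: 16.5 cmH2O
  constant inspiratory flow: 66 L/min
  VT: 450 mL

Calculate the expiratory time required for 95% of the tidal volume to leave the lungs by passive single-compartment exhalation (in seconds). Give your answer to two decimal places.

1.51

Flow: 66 L/min ÷ 60 = 1.1 L/s.
R = (PIP − Pplat)/V̇ = (16.5 − 8.5) / 1.1 = 8.0/1.1 = 7.273 cmH2O·s/L.
C = Vt/(Pplat − PEEP) = 450.0 / (8.5 − 2) = 450.0/6.5 = 69.231 mL/cmH2O.
τ = R × C = 7.273 × 0.06923 L/cmH2O = 0.5035 s.
t = −τ·ln(1 − 0.95) = −0.5035·ln(0.05) = 1.508 s.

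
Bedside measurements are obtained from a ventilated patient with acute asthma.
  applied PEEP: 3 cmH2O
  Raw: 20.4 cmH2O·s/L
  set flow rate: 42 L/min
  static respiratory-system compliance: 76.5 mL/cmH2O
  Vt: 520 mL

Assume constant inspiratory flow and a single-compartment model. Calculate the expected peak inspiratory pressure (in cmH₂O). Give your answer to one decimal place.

Flow: 42 L/min ÷ 60 = 0.7 L/s.
Equation of motion (constant flow): PIP = Vt/C + R·V̇ + PEEP.
PIP = 520/76.5 + 20.4×0.7 + 3 = 6.797 + 14.28 + 3 = 24.077 cmH2O.

24.1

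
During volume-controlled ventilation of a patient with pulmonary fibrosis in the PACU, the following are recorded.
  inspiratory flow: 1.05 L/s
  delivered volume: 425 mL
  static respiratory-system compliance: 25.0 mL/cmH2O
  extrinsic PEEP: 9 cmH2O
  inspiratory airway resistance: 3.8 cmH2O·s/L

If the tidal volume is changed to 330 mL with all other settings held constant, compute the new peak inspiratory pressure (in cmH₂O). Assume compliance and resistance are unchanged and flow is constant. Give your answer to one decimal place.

PIP = Vt/C + R·V̇ + PEEP (constant-flow equation of motion).
Only the elastic term changes: ΔPIP = ΔVt / C = (330 − 425) / 25.0 = -3.8 cmH2O.
Original PIP = 425/25.0 + 3.8×1.05 + 9 = 29.99 cmH2O; new PIP = 29.99 + (-3.8) = 26.19 cmH2O.

26.2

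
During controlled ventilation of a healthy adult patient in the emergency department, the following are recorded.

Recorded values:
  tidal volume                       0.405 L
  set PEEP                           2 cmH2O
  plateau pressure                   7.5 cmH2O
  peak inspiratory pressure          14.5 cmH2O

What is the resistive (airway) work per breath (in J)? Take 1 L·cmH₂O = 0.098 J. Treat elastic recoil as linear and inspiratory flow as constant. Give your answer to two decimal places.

0.28

With constant inspiratory flow the resistive pressure is constant at PIP − Pplat = 14.5 − 7.5 = 7.0 cmH2O, so resistive work = 7.0 × 0.405 = 2.835 L·cmH2O.
× 0.098 J/(L·cmH2O) → 0.2778 J.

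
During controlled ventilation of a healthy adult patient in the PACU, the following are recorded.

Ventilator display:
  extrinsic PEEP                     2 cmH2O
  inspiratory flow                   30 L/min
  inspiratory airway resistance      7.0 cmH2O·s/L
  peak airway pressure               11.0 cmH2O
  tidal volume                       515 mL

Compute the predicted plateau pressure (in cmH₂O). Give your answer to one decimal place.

7.5

Flow: 30 L/min ÷ 60 = 0.5 L/s.
Pplat = PIP − Raw × flow = 11.0 − 7.0 × 0.5 = 11.0 − 3.5 = 7.5 cmH2O.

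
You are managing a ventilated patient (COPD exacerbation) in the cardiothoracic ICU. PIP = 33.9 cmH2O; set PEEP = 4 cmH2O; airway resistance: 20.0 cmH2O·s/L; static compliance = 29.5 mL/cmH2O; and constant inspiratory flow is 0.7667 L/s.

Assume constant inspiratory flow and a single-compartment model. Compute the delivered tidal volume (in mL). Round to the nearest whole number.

430

Equation of motion (constant flow): PIP = Vt/C + R·V̇ + PEEP.
Vt/C = PIP − R·V̇ − PEEP = 33.9 − 15.334 − 4 = 14.566 cmH2O.
Vt = C × 14.566 = 29.5 × 14.566 = 429.7 mL.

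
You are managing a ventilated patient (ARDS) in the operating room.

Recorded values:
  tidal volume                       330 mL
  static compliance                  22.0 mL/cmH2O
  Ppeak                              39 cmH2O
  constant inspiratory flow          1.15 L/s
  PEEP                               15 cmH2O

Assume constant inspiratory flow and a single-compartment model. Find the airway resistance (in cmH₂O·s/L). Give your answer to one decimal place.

7.8

Equation of motion (constant flow): PIP = Vt/C + R·V̇ + PEEP.
R·V̇ = PIP − Vt/C − PEEP = 39 − 330/22.0 − 15 = 39 − 15.0 − 15 = 9.0 cmH2O.
R = 9.0 / 1.15 = 7.826 cmH2O·s/L.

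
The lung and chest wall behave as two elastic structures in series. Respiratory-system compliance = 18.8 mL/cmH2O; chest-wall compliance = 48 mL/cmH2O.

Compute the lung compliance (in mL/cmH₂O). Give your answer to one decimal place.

1/CL = 1/Crs − 1/Ccw.
1/CL = 1/18.8 − 1/48 = 0.03236.
CL = 30.902 mL/cmH2O.

30.9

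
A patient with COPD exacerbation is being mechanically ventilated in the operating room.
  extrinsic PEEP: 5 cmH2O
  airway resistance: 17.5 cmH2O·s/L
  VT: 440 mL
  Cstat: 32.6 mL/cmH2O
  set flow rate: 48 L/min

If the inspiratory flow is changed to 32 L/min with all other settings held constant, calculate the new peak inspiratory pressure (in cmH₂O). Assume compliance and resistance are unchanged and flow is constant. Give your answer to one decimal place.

Flow: 48 L/min ÷ 60 = 0.8 L/s.
New flow: 32 L/min ÷ 60 = 0.5333 L/s.
PIP = Vt/C + R·V̇ + PEEP (constant-flow equation of motion).
Only the resistive term changes: ΔPIP = R × ΔV̇ = 17.5 × (0.5333 − 0.8) = 17.5 × -0.2667 = -4.667 cmH2O.
Original PIP = 440/32.6 + 17.5×0.8 + 5 = 32.497 cmH2O; new PIP = 32.497 + (-4.667) = 27.83 cmH2O.

27.8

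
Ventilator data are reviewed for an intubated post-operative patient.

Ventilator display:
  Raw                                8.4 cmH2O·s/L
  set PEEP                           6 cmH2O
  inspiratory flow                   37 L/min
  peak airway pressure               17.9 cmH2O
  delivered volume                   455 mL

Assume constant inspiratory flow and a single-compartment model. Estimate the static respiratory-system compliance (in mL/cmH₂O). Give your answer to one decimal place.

67.7

Flow: 37 L/min ÷ 60 = 0.6167 L/s.
Equation of motion (constant flow): PIP = Vt/C + R·V̇ + PEEP.
Vt/C = PIP − R·V̇ − PEEP = 17.9 − 8.4×0.6167 − 6 = 17.9 − 5.18 − 6 = 6.72 cmH2O.
C = Vt / 6.72 = 455 / 6.72 = 67.708 mL/cmH2O.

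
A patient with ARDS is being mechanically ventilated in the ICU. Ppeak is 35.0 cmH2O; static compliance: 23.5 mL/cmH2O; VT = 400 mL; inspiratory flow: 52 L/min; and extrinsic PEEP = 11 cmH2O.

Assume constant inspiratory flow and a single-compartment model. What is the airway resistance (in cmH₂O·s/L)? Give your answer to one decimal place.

8.1

Flow: 52 L/min ÷ 60 = 0.8667 L/s.
Equation of motion (constant flow): PIP = Vt/C + R·V̇ + PEEP.
R·V̇ = PIP − Vt/C − PEEP = 35.0 − 400/23.5 − 11 = 35.0 − 17.021 − 11 = 6.979 cmH2O.
R = 6.979 / 0.8667 = 8.052 cmH2O·s/L.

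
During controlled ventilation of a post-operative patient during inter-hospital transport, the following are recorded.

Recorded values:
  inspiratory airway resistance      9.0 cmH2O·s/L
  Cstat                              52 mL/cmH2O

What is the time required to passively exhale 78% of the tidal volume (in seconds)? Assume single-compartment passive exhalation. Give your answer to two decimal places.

τ = R × C = 9.0 × 52 mL/cmH2O = 9.0 × 0.052 L/cmH2O = 0.468 s.
Exhaled fraction f = 1 − e^(−t/τ) → t = −τ·ln(1 − f) = −0.468·ln(0.22) = 0.7086 s.

0.71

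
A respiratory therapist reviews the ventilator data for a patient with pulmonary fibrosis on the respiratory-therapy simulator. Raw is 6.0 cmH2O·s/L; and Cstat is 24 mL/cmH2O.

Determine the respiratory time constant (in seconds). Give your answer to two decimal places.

τ = R × C = 6.0 × 24 mL/cmH2O = 6.0 × 0.024 L/cmH2O = 0.144 s.

0.14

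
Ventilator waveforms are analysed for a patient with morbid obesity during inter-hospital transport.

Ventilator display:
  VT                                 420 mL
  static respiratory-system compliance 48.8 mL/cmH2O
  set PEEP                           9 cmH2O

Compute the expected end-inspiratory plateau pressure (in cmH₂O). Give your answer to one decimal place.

Pplat = PEEP + Vt / Cstat = 9 + 420 / 48.8 = 9 + 8.607 = 17.607 cmH2O.

17.6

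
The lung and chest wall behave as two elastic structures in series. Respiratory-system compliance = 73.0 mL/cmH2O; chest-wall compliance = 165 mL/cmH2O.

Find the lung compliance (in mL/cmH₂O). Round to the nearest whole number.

131

1/CL = 1/Crs − 1/Ccw.
1/CL = 1/73.0 − 1/165 = 0.007638.
CL = 130.92 mL/cmH2O.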